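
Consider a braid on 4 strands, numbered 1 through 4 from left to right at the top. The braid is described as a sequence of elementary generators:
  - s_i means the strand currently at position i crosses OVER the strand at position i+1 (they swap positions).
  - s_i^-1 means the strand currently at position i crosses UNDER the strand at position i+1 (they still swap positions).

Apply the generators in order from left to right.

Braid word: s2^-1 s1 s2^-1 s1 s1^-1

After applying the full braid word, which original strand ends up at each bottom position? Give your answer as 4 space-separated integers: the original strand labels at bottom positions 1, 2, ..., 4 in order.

Answer: 3 2 1 4

Derivation:
Gen 1 (s2^-1): strand 2 crosses under strand 3. Perm now: [1 3 2 4]
Gen 2 (s1): strand 1 crosses over strand 3. Perm now: [3 1 2 4]
Gen 3 (s2^-1): strand 1 crosses under strand 2. Perm now: [3 2 1 4]
Gen 4 (s1): strand 3 crosses over strand 2. Perm now: [2 3 1 4]
Gen 5 (s1^-1): strand 2 crosses under strand 3. Perm now: [3 2 1 4]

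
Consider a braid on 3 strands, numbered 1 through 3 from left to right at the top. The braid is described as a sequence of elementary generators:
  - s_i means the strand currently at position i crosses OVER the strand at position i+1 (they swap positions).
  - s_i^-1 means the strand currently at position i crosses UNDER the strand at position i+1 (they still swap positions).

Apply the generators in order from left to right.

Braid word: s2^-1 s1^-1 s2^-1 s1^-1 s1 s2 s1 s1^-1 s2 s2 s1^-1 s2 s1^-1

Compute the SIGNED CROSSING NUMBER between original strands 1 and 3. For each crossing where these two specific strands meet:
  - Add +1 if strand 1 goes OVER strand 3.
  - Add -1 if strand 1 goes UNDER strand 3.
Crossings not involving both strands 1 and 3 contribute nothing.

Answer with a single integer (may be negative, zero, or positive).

Answer: -2

Derivation:
Gen 1: crossing 2x3. Both 1&3? no. Sum: 0
Gen 2: 1 under 3. Both 1&3? yes. Contrib: -1. Sum: -1
Gen 3: crossing 1x2. Both 1&3? no. Sum: -1
Gen 4: crossing 3x2. Both 1&3? no. Sum: -1
Gen 5: crossing 2x3. Both 1&3? no. Sum: -1
Gen 6: crossing 2x1. Both 1&3? no. Sum: -1
Gen 7: 3 over 1. Both 1&3? yes. Contrib: -1. Sum: -2
Gen 8: 1 under 3. Both 1&3? yes. Contrib: -1. Sum: -3
Gen 9: crossing 1x2. Both 1&3? no. Sum: -3
Gen 10: crossing 2x1. Both 1&3? no. Sum: -3
Gen 11: 3 under 1. Both 1&3? yes. Contrib: +1. Sum: -2
Gen 12: crossing 3x2. Both 1&3? no. Sum: -2
Gen 13: crossing 1x2. Both 1&3? no. Sum: -2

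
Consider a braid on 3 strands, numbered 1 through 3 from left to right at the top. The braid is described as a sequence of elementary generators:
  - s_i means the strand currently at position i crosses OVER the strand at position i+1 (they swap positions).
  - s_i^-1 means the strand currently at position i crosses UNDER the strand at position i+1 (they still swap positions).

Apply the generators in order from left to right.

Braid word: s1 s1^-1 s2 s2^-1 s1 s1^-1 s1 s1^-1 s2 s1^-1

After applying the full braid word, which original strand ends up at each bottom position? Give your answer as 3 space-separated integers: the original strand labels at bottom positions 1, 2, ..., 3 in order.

Gen 1 (s1): strand 1 crosses over strand 2. Perm now: [2 1 3]
Gen 2 (s1^-1): strand 2 crosses under strand 1. Perm now: [1 2 3]
Gen 3 (s2): strand 2 crosses over strand 3. Perm now: [1 3 2]
Gen 4 (s2^-1): strand 3 crosses under strand 2. Perm now: [1 2 3]
Gen 5 (s1): strand 1 crosses over strand 2. Perm now: [2 1 3]
Gen 6 (s1^-1): strand 2 crosses under strand 1. Perm now: [1 2 3]
Gen 7 (s1): strand 1 crosses over strand 2. Perm now: [2 1 3]
Gen 8 (s1^-1): strand 2 crosses under strand 1. Perm now: [1 2 3]
Gen 9 (s2): strand 2 crosses over strand 3. Perm now: [1 3 2]
Gen 10 (s1^-1): strand 1 crosses under strand 3. Perm now: [3 1 2]

Answer: 3 1 2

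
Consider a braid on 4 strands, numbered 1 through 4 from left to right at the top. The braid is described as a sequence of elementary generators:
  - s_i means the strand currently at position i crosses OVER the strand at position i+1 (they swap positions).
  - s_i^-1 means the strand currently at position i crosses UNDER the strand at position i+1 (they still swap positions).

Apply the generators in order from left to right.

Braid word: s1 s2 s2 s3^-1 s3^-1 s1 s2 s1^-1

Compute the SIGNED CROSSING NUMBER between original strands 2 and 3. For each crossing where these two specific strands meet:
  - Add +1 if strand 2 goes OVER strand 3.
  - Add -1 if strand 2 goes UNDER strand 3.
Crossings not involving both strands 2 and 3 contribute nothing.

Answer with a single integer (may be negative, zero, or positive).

Answer: 1

Derivation:
Gen 1: crossing 1x2. Both 2&3? no. Sum: 0
Gen 2: crossing 1x3. Both 2&3? no. Sum: 0
Gen 3: crossing 3x1. Both 2&3? no. Sum: 0
Gen 4: crossing 3x4. Both 2&3? no. Sum: 0
Gen 5: crossing 4x3. Both 2&3? no. Sum: 0
Gen 6: crossing 2x1. Both 2&3? no. Sum: 0
Gen 7: 2 over 3. Both 2&3? yes. Contrib: +1. Sum: 1
Gen 8: crossing 1x3. Both 2&3? no. Sum: 1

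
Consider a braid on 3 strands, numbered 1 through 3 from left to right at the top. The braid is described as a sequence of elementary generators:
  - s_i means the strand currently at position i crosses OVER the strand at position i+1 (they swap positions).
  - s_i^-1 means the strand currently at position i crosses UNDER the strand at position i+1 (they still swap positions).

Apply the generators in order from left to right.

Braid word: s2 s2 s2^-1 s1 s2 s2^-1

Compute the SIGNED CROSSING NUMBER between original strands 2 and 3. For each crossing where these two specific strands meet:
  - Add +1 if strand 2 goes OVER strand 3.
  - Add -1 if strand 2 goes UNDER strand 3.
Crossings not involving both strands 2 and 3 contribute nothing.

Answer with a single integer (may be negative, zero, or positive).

Gen 1: 2 over 3. Both 2&3? yes. Contrib: +1. Sum: 1
Gen 2: 3 over 2. Both 2&3? yes. Contrib: -1. Sum: 0
Gen 3: 2 under 3. Both 2&3? yes. Contrib: -1. Sum: -1
Gen 4: crossing 1x3. Both 2&3? no. Sum: -1
Gen 5: crossing 1x2. Both 2&3? no. Sum: -1
Gen 6: crossing 2x1. Both 2&3? no. Sum: -1

Answer: -1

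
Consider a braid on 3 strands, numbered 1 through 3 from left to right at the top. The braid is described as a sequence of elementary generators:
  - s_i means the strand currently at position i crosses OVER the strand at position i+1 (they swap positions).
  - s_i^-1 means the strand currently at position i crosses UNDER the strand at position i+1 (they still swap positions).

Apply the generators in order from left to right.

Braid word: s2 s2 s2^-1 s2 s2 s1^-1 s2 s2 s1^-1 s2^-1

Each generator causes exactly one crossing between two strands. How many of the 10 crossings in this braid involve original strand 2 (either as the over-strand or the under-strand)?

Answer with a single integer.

Gen 1: crossing 2x3. Involves strand 2? yes. Count so far: 1
Gen 2: crossing 3x2. Involves strand 2? yes. Count so far: 2
Gen 3: crossing 2x3. Involves strand 2? yes. Count so far: 3
Gen 4: crossing 3x2. Involves strand 2? yes. Count so far: 4
Gen 5: crossing 2x3. Involves strand 2? yes. Count so far: 5
Gen 6: crossing 1x3. Involves strand 2? no. Count so far: 5
Gen 7: crossing 1x2. Involves strand 2? yes. Count so far: 6
Gen 8: crossing 2x1. Involves strand 2? yes. Count so far: 7
Gen 9: crossing 3x1. Involves strand 2? no. Count so far: 7
Gen 10: crossing 3x2. Involves strand 2? yes. Count so far: 8

Answer: 8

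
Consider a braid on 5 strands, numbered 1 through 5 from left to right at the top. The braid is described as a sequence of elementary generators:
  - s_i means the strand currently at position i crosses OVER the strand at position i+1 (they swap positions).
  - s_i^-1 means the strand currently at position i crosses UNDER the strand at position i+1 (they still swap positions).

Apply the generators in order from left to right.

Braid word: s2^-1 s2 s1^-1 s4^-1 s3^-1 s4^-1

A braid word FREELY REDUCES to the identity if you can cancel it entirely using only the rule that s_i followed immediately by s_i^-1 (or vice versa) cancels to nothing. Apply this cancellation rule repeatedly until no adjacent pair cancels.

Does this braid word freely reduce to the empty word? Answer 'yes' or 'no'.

Gen 1 (s2^-1): push. Stack: [s2^-1]
Gen 2 (s2): cancels prior s2^-1. Stack: []
Gen 3 (s1^-1): push. Stack: [s1^-1]
Gen 4 (s4^-1): push. Stack: [s1^-1 s4^-1]
Gen 5 (s3^-1): push. Stack: [s1^-1 s4^-1 s3^-1]
Gen 6 (s4^-1): push. Stack: [s1^-1 s4^-1 s3^-1 s4^-1]
Reduced word: s1^-1 s4^-1 s3^-1 s4^-1

Answer: no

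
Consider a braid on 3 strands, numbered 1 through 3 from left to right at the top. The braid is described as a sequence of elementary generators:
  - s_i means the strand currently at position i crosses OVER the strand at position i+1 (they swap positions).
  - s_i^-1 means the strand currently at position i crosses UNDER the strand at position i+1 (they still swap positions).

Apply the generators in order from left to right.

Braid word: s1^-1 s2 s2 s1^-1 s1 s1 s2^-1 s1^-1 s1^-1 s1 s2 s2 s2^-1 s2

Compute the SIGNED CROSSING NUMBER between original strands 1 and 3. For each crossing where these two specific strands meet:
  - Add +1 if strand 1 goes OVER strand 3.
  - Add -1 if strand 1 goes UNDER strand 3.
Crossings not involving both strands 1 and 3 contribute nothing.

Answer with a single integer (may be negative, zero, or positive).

Gen 1: crossing 1x2. Both 1&3? no. Sum: 0
Gen 2: 1 over 3. Both 1&3? yes. Contrib: +1. Sum: 1
Gen 3: 3 over 1. Both 1&3? yes. Contrib: -1. Sum: 0
Gen 4: crossing 2x1. Both 1&3? no. Sum: 0
Gen 5: crossing 1x2. Both 1&3? no. Sum: 0
Gen 6: crossing 2x1. Both 1&3? no. Sum: 0
Gen 7: crossing 2x3. Both 1&3? no. Sum: 0
Gen 8: 1 under 3. Both 1&3? yes. Contrib: -1. Sum: -1
Gen 9: 3 under 1. Both 1&3? yes. Contrib: +1. Sum: 0
Gen 10: 1 over 3. Both 1&3? yes. Contrib: +1. Sum: 1
Gen 11: crossing 1x2. Both 1&3? no. Sum: 1
Gen 12: crossing 2x1. Both 1&3? no. Sum: 1
Gen 13: crossing 1x2. Both 1&3? no. Sum: 1
Gen 14: crossing 2x1. Both 1&3? no. Sum: 1

Answer: 1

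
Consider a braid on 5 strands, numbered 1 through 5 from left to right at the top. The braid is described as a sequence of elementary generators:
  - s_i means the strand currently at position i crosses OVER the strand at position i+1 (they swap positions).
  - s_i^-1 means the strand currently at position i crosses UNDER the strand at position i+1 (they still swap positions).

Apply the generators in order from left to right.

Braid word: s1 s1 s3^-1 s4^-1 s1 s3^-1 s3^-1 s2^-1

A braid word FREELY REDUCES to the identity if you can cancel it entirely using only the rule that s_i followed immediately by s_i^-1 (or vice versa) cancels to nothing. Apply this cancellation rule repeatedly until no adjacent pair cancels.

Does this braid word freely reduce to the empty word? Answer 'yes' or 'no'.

Gen 1 (s1): push. Stack: [s1]
Gen 2 (s1): push. Stack: [s1 s1]
Gen 3 (s3^-1): push. Stack: [s1 s1 s3^-1]
Gen 4 (s4^-1): push. Stack: [s1 s1 s3^-1 s4^-1]
Gen 5 (s1): push. Stack: [s1 s1 s3^-1 s4^-1 s1]
Gen 6 (s3^-1): push. Stack: [s1 s1 s3^-1 s4^-1 s1 s3^-1]
Gen 7 (s3^-1): push. Stack: [s1 s1 s3^-1 s4^-1 s1 s3^-1 s3^-1]
Gen 8 (s2^-1): push. Stack: [s1 s1 s3^-1 s4^-1 s1 s3^-1 s3^-1 s2^-1]
Reduced word: s1 s1 s3^-1 s4^-1 s1 s3^-1 s3^-1 s2^-1

Answer: no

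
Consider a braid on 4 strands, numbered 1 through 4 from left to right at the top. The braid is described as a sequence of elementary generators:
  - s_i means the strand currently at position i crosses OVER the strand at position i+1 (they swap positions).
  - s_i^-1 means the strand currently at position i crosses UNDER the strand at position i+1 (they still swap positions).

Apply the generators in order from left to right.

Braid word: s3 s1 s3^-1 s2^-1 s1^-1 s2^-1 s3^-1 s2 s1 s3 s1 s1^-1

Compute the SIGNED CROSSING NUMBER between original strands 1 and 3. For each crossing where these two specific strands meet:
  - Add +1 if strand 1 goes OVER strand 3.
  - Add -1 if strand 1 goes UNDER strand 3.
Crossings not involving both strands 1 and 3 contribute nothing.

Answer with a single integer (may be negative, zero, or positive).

Gen 1: crossing 3x4. Both 1&3? no. Sum: 0
Gen 2: crossing 1x2. Both 1&3? no. Sum: 0
Gen 3: crossing 4x3. Both 1&3? no. Sum: 0
Gen 4: 1 under 3. Both 1&3? yes. Contrib: -1. Sum: -1
Gen 5: crossing 2x3. Both 1&3? no. Sum: -1
Gen 6: crossing 2x1. Both 1&3? no. Sum: -1
Gen 7: crossing 2x4. Both 1&3? no. Sum: -1
Gen 8: crossing 1x4. Both 1&3? no. Sum: -1
Gen 9: crossing 3x4. Both 1&3? no. Sum: -1
Gen 10: crossing 1x2. Both 1&3? no. Sum: -1
Gen 11: crossing 4x3. Both 1&3? no. Sum: -1
Gen 12: crossing 3x4. Both 1&3? no. Sum: -1

Answer: -1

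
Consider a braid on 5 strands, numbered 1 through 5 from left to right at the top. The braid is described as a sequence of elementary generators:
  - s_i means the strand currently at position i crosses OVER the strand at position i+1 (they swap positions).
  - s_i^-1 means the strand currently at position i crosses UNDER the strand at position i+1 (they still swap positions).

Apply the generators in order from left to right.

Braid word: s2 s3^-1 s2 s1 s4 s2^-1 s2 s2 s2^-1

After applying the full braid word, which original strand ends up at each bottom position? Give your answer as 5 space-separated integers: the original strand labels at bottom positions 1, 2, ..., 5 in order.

Answer: 4 1 3 5 2

Derivation:
Gen 1 (s2): strand 2 crosses over strand 3. Perm now: [1 3 2 4 5]
Gen 2 (s3^-1): strand 2 crosses under strand 4. Perm now: [1 3 4 2 5]
Gen 3 (s2): strand 3 crosses over strand 4. Perm now: [1 4 3 2 5]
Gen 4 (s1): strand 1 crosses over strand 4. Perm now: [4 1 3 2 5]
Gen 5 (s4): strand 2 crosses over strand 5. Perm now: [4 1 3 5 2]
Gen 6 (s2^-1): strand 1 crosses under strand 3. Perm now: [4 3 1 5 2]
Gen 7 (s2): strand 3 crosses over strand 1. Perm now: [4 1 3 5 2]
Gen 8 (s2): strand 1 crosses over strand 3. Perm now: [4 3 1 5 2]
Gen 9 (s2^-1): strand 3 crosses under strand 1. Perm now: [4 1 3 5 2]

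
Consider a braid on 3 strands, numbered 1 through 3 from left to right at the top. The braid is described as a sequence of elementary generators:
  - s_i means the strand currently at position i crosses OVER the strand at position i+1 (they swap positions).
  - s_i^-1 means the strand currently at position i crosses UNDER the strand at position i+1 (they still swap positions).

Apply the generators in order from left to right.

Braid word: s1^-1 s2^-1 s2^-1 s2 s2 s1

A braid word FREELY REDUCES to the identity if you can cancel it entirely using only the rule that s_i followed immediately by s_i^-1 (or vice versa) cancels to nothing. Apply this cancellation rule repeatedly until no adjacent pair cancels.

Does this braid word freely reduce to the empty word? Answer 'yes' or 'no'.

Answer: yes

Derivation:
Gen 1 (s1^-1): push. Stack: [s1^-1]
Gen 2 (s2^-1): push. Stack: [s1^-1 s2^-1]
Gen 3 (s2^-1): push. Stack: [s1^-1 s2^-1 s2^-1]
Gen 4 (s2): cancels prior s2^-1. Stack: [s1^-1 s2^-1]
Gen 5 (s2): cancels prior s2^-1. Stack: [s1^-1]
Gen 6 (s1): cancels prior s1^-1. Stack: []
Reduced word: (empty)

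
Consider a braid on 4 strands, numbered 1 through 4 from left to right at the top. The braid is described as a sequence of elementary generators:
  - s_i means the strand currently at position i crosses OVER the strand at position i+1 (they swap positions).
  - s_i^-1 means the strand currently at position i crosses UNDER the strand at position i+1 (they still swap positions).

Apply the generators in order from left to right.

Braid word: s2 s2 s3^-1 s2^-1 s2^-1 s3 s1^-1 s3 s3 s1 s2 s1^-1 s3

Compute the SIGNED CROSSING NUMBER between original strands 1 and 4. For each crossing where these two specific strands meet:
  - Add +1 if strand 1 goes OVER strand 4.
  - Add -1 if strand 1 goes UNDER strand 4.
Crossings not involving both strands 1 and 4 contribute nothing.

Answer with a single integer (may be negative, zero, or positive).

Gen 1: crossing 2x3. Both 1&4? no. Sum: 0
Gen 2: crossing 3x2. Both 1&4? no. Sum: 0
Gen 3: crossing 3x4. Both 1&4? no. Sum: 0
Gen 4: crossing 2x4. Both 1&4? no. Sum: 0
Gen 5: crossing 4x2. Both 1&4? no. Sum: 0
Gen 6: crossing 4x3. Both 1&4? no. Sum: 0
Gen 7: crossing 1x2. Both 1&4? no. Sum: 0
Gen 8: crossing 3x4. Both 1&4? no. Sum: 0
Gen 9: crossing 4x3. Both 1&4? no. Sum: 0
Gen 10: crossing 2x1. Both 1&4? no. Sum: 0
Gen 11: crossing 2x3. Both 1&4? no. Sum: 0
Gen 12: crossing 1x3. Both 1&4? no. Sum: 0
Gen 13: crossing 2x4. Both 1&4? no. Sum: 0

Answer: 0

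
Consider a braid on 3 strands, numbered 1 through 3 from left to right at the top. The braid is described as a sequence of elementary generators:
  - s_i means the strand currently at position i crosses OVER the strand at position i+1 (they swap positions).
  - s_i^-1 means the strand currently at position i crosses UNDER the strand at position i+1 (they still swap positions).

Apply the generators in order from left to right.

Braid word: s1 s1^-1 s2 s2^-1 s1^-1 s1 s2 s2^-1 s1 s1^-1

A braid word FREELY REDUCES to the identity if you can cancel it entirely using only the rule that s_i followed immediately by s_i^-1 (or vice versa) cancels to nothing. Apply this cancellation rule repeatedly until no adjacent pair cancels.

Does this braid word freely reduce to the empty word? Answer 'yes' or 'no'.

Answer: yes

Derivation:
Gen 1 (s1): push. Stack: [s1]
Gen 2 (s1^-1): cancels prior s1. Stack: []
Gen 3 (s2): push. Stack: [s2]
Gen 4 (s2^-1): cancels prior s2. Stack: []
Gen 5 (s1^-1): push. Stack: [s1^-1]
Gen 6 (s1): cancels prior s1^-1. Stack: []
Gen 7 (s2): push. Stack: [s2]
Gen 8 (s2^-1): cancels prior s2. Stack: []
Gen 9 (s1): push. Stack: [s1]
Gen 10 (s1^-1): cancels prior s1. Stack: []
Reduced word: (empty)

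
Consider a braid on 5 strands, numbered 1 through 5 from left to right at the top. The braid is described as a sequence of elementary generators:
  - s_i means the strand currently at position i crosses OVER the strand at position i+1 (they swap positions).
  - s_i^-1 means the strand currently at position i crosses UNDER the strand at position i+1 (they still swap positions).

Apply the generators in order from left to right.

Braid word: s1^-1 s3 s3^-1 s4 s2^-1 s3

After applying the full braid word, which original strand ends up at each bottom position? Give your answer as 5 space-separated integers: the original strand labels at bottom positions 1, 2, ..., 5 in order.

Answer: 2 3 5 1 4

Derivation:
Gen 1 (s1^-1): strand 1 crosses under strand 2. Perm now: [2 1 3 4 5]
Gen 2 (s3): strand 3 crosses over strand 4. Perm now: [2 1 4 3 5]
Gen 3 (s3^-1): strand 4 crosses under strand 3. Perm now: [2 1 3 4 5]
Gen 4 (s4): strand 4 crosses over strand 5. Perm now: [2 1 3 5 4]
Gen 5 (s2^-1): strand 1 crosses under strand 3. Perm now: [2 3 1 5 4]
Gen 6 (s3): strand 1 crosses over strand 5. Perm now: [2 3 5 1 4]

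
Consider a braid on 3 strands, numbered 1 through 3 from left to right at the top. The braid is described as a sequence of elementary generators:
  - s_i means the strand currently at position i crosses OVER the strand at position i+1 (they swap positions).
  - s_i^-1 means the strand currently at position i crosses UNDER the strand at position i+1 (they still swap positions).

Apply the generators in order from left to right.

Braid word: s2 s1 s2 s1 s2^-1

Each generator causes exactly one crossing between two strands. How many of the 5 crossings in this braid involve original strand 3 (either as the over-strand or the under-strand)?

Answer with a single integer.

Answer: 4

Derivation:
Gen 1: crossing 2x3. Involves strand 3? yes. Count so far: 1
Gen 2: crossing 1x3. Involves strand 3? yes. Count so far: 2
Gen 3: crossing 1x2. Involves strand 3? no. Count so far: 2
Gen 4: crossing 3x2. Involves strand 3? yes. Count so far: 3
Gen 5: crossing 3x1. Involves strand 3? yes. Count so far: 4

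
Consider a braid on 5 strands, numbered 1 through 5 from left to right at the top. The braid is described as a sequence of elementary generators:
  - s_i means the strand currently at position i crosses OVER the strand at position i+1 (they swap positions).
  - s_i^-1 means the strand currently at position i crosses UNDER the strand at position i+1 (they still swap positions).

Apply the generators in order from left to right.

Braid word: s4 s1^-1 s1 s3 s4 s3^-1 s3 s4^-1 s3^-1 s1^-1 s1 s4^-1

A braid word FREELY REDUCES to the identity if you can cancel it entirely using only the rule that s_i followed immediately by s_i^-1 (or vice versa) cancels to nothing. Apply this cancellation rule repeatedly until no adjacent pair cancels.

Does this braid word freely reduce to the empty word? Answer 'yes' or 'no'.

Gen 1 (s4): push. Stack: [s4]
Gen 2 (s1^-1): push. Stack: [s4 s1^-1]
Gen 3 (s1): cancels prior s1^-1. Stack: [s4]
Gen 4 (s3): push. Stack: [s4 s3]
Gen 5 (s4): push. Stack: [s4 s3 s4]
Gen 6 (s3^-1): push. Stack: [s4 s3 s4 s3^-1]
Gen 7 (s3): cancels prior s3^-1. Stack: [s4 s3 s4]
Gen 8 (s4^-1): cancels prior s4. Stack: [s4 s3]
Gen 9 (s3^-1): cancels prior s3. Stack: [s4]
Gen 10 (s1^-1): push. Stack: [s4 s1^-1]
Gen 11 (s1): cancels prior s1^-1. Stack: [s4]
Gen 12 (s4^-1): cancels prior s4. Stack: []
Reduced word: (empty)

Answer: yes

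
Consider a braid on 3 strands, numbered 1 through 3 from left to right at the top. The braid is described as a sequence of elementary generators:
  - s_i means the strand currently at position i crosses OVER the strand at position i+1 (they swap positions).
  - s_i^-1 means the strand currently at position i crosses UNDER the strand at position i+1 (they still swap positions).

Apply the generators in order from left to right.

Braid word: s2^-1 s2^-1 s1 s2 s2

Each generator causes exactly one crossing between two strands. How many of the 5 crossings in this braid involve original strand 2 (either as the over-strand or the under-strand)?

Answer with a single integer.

Answer: 3

Derivation:
Gen 1: crossing 2x3. Involves strand 2? yes. Count so far: 1
Gen 2: crossing 3x2. Involves strand 2? yes. Count so far: 2
Gen 3: crossing 1x2. Involves strand 2? yes. Count so far: 3
Gen 4: crossing 1x3. Involves strand 2? no. Count so far: 3
Gen 5: crossing 3x1. Involves strand 2? no. Count so far: 3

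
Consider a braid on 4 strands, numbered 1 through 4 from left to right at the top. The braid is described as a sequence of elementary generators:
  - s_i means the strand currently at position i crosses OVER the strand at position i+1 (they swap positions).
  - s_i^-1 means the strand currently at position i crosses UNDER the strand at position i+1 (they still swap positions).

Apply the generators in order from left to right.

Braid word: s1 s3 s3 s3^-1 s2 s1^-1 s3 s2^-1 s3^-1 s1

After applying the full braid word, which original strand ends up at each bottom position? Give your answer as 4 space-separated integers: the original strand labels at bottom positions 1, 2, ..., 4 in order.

Gen 1 (s1): strand 1 crosses over strand 2. Perm now: [2 1 3 4]
Gen 2 (s3): strand 3 crosses over strand 4. Perm now: [2 1 4 3]
Gen 3 (s3): strand 4 crosses over strand 3. Perm now: [2 1 3 4]
Gen 4 (s3^-1): strand 3 crosses under strand 4. Perm now: [2 1 4 3]
Gen 5 (s2): strand 1 crosses over strand 4. Perm now: [2 4 1 3]
Gen 6 (s1^-1): strand 2 crosses under strand 4. Perm now: [4 2 1 3]
Gen 7 (s3): strand 1 crosses over strand 3. Perm now: [4 2 3 1]
Gen 8 (s2^-1): strand 2 crosses under strand 3. Perm now: [4 3 2 1]
Gen 9 (s3^-1): strand 2 crosses under strand 1. Perm now: [4 3 1 2]
Gen 10 (s1): strand 4 crosses over strand 3. Perm now: [3 4 1 2]

Answer: 3 4 1 2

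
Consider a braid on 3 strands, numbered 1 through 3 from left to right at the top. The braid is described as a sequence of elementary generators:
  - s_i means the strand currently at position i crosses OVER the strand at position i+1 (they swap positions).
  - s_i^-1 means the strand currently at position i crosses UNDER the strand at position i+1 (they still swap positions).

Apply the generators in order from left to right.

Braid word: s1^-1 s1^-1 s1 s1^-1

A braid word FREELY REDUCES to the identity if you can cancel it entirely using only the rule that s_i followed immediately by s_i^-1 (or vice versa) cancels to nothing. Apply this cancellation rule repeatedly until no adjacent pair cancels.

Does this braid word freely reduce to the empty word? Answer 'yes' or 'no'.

Gen 1 (s1^-1): push. Stack: [s1^-1]
Gen 2 (s1^-1): push. Stack: [s1^-1 s1^-1]
Gen 3 (s1): cancels prior s1^-1. Stack: [s1^-1]
Gen 4 (s1^-1): push. Stack: [s1^-1 s1^-1]
Reduced word: s1^-1 s1^-1

Answer: no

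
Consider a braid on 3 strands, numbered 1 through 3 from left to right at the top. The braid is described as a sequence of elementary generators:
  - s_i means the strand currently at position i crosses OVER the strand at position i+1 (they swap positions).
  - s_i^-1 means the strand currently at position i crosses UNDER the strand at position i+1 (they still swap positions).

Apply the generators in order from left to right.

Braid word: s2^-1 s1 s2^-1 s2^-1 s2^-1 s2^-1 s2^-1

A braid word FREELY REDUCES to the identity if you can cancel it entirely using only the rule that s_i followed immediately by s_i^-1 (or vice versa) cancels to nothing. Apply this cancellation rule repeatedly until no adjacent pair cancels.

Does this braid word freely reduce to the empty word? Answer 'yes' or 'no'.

Gen 1 (s2^-1): push. Stack: [s2^-1]
Gen 2 (s1): push. Stack: [s2^-1 s1]
Gen 3 (s2^-1): push. Stack: [s2^-1 s1 s2^-1]
Gen 4 (s2^-1): push. Stack: [s2^-1 s1 s2^-1 s2^-1]
Gen 5 (s2^-1): push. Stack: [s2^-1 s1 s2^-1 s2^-1 s2^-1]
Gen 6 (s2^-1): push. Stack: [s2^-1 s1 s2^-1 s2^-1 s2^-1 s2^-1]
Gen 7 (s2^-1): push. Stack: [s2^-1 s1 s2^-1 s2^-1 s2^-1 s2^-1 s2^-1]
Reduced word: s2^-1 s1 s2^-1 s2^-1 s2^-1 s2^-1 s2^-1

Answer: no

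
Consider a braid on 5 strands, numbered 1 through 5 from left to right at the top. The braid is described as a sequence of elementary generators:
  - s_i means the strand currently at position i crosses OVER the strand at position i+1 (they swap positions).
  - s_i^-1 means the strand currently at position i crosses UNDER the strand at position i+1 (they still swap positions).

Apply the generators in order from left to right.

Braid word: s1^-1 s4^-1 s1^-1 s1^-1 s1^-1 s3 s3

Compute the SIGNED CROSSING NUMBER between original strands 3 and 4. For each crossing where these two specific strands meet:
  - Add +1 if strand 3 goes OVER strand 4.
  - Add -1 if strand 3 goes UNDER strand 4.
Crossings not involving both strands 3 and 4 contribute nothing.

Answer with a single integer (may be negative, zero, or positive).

Answer: 0

Derivation:
Gen 1: crossing 1x2. Both 3&4? no. Sum: 0
Gen 2: crossing 4x5. Both 3&4? no. Sum: 0
Gen 3: crossing 2x1. Both 3&4? no. Sum: 0
Gen 4: crossing 1x2. Both 3&4? no. Sum: 0
Gen 5: crossing 2x1. Both 3&4? no. Sum: 0
Gen 6: crossing 3x5. Both 3&4? no. Sum: 0
Gen 7: crossing 5x3. Both 3&4? no. Sum: 0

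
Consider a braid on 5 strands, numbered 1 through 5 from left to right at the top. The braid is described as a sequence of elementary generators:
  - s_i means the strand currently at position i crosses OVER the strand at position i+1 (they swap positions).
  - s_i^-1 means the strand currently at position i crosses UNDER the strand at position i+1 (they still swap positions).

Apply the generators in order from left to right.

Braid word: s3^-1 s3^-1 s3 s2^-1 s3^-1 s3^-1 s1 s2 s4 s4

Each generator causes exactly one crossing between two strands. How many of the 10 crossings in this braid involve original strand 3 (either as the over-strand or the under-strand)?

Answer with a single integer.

Gen 1: crossing 3x4. Involves strand 3? yes. Count so far: 1
Gen 2: crossing 4x3. Involves strand 3? yes. Count so far: 2
Gen 3: crossing 3x4. Involves strand 3? yes. Count so far: 3
Gen 4: crossing 2x4. Involves strand 3? no. Count so far: 3
Gen 5: crossing 2x3. Involves strand 3? yes. Count so far: 4
Gen 6: crossing 3x2. Involves strand 3? yes. Count so far: 5
Gen 7: crossing 1x4. Involves strand 3? no. Count so far: 5
Gen 8: crossing 1x2. Involves strand 3? no. Count so far: 5
Gen 9: crossing 3x5. Involves strand 3? yes. Count so far: 6
Gen 10: crossing 5x3. Involves strand 3? yes. Count so far: 7

Answer: 7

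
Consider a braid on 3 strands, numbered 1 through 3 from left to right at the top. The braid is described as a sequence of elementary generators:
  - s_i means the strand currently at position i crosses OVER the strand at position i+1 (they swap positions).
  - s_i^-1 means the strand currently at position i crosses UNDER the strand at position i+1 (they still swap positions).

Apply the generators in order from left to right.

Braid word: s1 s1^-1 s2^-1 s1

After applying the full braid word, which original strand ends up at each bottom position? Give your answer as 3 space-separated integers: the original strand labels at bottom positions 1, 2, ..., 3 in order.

Gen 1 (s1): strand 1 crosses over strand 2. Perm now: [2 1 3]
Gen 2 (s1^-1): strand 2 crosses under strand 1. Perm now: [1 2 3]
Gen 3 (s2^-1): strand 2 crosses under strand 3. Perm now: [1 3 2]
Gen 4 (s1): strand 1 crosses over strand 3. Perm now: [3 1 2]

Answer: 3 1 2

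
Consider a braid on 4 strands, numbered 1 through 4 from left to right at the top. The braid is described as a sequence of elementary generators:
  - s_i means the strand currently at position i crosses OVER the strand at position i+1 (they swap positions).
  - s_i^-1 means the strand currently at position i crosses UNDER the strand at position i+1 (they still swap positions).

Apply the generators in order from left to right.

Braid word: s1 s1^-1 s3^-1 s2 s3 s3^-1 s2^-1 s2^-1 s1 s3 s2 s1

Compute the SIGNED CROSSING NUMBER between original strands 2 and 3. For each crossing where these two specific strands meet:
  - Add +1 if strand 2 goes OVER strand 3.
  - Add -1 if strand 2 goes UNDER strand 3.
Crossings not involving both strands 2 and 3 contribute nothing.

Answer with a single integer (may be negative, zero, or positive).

Gen 1: crossing 1x2. Both 2&3? no. Sum: 0
Gen 2: crossing 2x1. Both 2&3? no. Sum: 0
Gen 3: crossing 3x4. Both 2&3? no. Sum: 0
Gen 4: crossing 2x4. Both 2&3? no. Sum: 0
Gen 5: 2 over 3. Both 2&3? yes. Contrib: +1. Sum: 1
Gen 6: 3 under 2. Both 2&3? yes. Contrib: +1. Sum: 2
Gen 7: crossing 4x2. Both 2&3? no. Sum: 2
Gen 8: crossing 2x4. Both 2&3? no. Sum: 2
Gen 9: crossing 1x4. Both 2&3? no. Sum: 2
Gen 10: 2 over 3. Both 2&3? yes. Contrib: +1. Sum: 3
Gen 11: crossing 1x3. Both 2&3? no. Sum: 3
Gen 12: crossing 4x3. Both 2&3? no. Sum: 3

Answer: 3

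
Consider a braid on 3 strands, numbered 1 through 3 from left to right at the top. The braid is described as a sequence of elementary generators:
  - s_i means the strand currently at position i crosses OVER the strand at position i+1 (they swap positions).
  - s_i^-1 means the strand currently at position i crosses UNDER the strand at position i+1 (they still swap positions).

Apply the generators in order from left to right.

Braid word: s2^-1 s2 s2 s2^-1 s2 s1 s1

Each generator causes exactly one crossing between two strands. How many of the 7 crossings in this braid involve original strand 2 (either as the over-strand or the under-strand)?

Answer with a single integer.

Answer: 5

Derivation:
Gen 1: crossing 2x3. Involves strand 2? yes. Count so far: 1
Gen 2: crossing 3x2. Involves strand 2? yes. Count so far: 2
Gen 3: crossing 2x3. Involves strand 2? yes. Count so far: 3
Gen 4: crossing 3x2. Involves strand 2? yes. Count so far: 4
Gen 5: crossing 2x3. Involves strand 2? yes. Count so far: 5
Gen 6: crossing 1x3. Involves strand 2? no. Count so far: 5
Gen 7: crossing 3x1. Involves strand 2? no. Count so far: 5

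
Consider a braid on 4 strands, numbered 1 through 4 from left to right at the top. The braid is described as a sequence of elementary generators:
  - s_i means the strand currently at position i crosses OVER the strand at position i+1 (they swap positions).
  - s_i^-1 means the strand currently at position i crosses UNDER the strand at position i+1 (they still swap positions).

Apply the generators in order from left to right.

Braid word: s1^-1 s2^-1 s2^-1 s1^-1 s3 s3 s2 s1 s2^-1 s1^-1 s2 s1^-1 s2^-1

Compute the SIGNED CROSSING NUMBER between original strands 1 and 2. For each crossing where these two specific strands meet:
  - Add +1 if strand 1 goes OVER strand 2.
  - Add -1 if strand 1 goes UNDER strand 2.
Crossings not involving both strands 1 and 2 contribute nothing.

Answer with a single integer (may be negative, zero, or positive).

Gen 1: 1 under 2. Both 1&2? yes. Contrib: -1. Sum: -1
Gen 2: crossing 1x3. Both 1&2? no. Sum: -1
Gen 3: crossing 3x1. Both 1&2? no. Sum: -1
Gen 4: 2 under 1. Both 1&2? yes. Contrib: +1. Sum: 0
Gen 5: crossing 3x4. Both 1&2? no. Sum: 0
Gen 6: crossing 4x3. Both 1&2? no. Sum: 0
Gen 7: crossing 2x3. Both 1&2? no. Sum: 0
Gen 8: crossing 1x3. Both 1&2? no. Sum: 0
Gen 9: 1 under 2. Both 1&2? yes. Contrib: -1. Sum: -1
Gen 10: crossing 3x2. Both 1&2? no. Sum: -1
Gen 11: crossing 3x1. Both 1&2? no. Sum: -1
Gen 12: 2 under 1. Both 1&2? yes. Contrib: +1. Sum: 0
Gen 13: crossing 2x3. Both 1&2? no. Sum: 0

Answer: 0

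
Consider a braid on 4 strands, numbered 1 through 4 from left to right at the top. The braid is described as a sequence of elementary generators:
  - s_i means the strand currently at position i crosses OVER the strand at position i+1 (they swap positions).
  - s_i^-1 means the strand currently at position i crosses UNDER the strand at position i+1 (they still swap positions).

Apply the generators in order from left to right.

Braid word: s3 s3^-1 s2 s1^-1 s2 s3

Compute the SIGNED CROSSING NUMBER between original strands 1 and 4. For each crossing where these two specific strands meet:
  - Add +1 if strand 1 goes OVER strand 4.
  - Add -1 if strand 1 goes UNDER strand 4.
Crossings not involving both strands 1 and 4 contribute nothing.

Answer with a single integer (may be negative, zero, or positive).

Answer: 1

Derivation:
Gen 1: crossing 3x4. Both 1&4? no. Sum: 0
Gen 2: crossing 4x3. Both 1&4? no. Sum: 0
Gen 3: crossing 2x3. Both 1&4? no. Sum: 0
Gen 4: crossing 1x3. Both 1&4? no. Sum: 0
Gen 5: crossing 1x2. Both 1&4? no. Sum: 0
Gen 6: 1 over 4. Both 1&4? yes. Contrib: +1. Sum: 1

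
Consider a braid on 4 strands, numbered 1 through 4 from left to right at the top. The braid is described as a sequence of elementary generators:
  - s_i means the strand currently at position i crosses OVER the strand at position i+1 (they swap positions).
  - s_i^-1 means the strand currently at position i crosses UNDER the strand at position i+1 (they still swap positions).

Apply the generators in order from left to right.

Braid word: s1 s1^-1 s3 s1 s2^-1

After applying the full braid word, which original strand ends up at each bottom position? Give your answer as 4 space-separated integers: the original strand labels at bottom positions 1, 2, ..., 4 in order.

Answer: 2 4 1 3

Derivation:
Gen 1 (s1): strand 1 crosses over strand 2. Perm now: [2 1 3 4]
Gen 2 (s1^-1): strand 2 crosses under strand 1. Perm now: [1 2 3 4]
Gen 3 (s3): strand 3 crosses over strand 4. Perm now: [1 2 4 3]
Gen 4 (s1): strand 1 crosses over strand 2. Perm now: [2 1 4 3]
Gen 5 (s2^-1): strand 1 crosses under strand 4. Perm now: [2 4 1 3]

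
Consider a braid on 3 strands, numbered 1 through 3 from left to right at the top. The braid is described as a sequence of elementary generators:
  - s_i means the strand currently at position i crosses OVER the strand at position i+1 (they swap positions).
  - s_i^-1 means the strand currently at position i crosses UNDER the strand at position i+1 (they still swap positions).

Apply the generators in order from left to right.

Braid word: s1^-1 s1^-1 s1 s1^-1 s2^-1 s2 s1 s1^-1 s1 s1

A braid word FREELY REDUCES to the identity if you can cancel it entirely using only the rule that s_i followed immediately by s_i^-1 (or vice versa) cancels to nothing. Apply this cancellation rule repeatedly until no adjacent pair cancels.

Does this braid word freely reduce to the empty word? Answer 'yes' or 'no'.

Gen 1 (s1^-1): push. Stack: [s1^-1]
Gen 2 (s1^-1): push. Stack: [s1^-1 s1^-1]
Gen 3 (s1): cancels prior s1^-1. Stack: [s1^-1]
Gen 4 (s1^-1): push. Stack: [s1^-1 s1^-1]
Gen 5 (s2^-1): push. Stack: [s1^-1 s1^-1 s2^-1]
Gen 6 (s2): cancels prior s2^-1. Stack: [s1^-1 s1^-1]
Gen 7 (s1): cancels prior s1^-1. Stack: [s1^-1]
Gen 8 (s1^-1): push. Stack: [s1^-1 s1^-1]
Gen 9 (s1): cancels prior s1^-1. Stack: [s1^-1]
Gen 10 (s1): cancels prior s1^-1. Stack: []
Reduced word: (empty)

Answer: yes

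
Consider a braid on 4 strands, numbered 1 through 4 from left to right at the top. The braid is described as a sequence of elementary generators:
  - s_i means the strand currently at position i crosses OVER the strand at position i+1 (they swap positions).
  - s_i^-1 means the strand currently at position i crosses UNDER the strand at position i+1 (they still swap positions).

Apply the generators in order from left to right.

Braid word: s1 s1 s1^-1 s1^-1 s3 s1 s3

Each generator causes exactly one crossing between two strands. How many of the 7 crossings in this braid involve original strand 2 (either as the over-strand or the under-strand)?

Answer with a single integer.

Gen 1: crossing 1x2. Involves strand 2? yes. Count so far: 1
Gen 2: crossing 2x1. Involves strand 2? yes. Count so far: 2
Gen 3: crossing 1x2. Involves strand 2? yes. Count so far: 3
Gen 4: crossing 2x1. Involves strand 2? yes. Count so far: 4
Gen 5: crossing 3x4. Involves strand 2? no. Count so far: 4
Gen 6: crossing 1x2. Involves strand 2? yes. Count so far: 5
Gen 7: crossing 4x3. Involves strand 2? no. Count so far: 5

Answer: 5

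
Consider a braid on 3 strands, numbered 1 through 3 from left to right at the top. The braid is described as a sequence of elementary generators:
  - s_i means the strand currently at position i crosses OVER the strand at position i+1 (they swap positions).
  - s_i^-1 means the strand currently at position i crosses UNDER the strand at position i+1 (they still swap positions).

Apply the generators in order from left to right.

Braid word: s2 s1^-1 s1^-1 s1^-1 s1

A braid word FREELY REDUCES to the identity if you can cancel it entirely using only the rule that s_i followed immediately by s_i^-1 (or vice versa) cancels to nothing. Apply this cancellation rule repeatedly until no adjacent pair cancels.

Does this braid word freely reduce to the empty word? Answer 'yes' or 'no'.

Answer: no

Derivation:
Gen 1 (s2): push. Stack: [s2]
Gen 2 (s1^-1): push. Stack: [s2 s1^-1]
Gen 3 (s1^-1): push. Stack: [s2 s1^-1 s1^-1]
Gen 4 (s1^-1): push. Stack: [s2 s1^-1 s1^-1 s1^-1]
Gen 5 (s1): cancels prior s1^-1. Stack: [s2 s1^-1 s1^-1]
Reduced word: s2 s1^-1 s1^-1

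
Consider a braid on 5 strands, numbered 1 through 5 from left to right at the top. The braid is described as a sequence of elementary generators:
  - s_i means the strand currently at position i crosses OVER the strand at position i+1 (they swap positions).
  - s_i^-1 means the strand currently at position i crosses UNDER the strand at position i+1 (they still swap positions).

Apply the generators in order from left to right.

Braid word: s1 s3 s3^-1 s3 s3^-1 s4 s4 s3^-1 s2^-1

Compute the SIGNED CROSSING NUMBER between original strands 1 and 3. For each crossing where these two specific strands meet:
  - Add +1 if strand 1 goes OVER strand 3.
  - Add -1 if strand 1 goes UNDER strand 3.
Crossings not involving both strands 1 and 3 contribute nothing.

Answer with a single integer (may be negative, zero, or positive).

Gen 1: crossing 1x2. Both 1&3? no. Sum: 0
Gen 2: crossing 3x4. Both 1&3? no. Sum: 0
Gen 3: crossing 4x3. Both 1&3? no. Sum: 0
Gen 4: crossing 3x4. Both 1&3? no. Sum: 0
Gen 5: crossing 4x3. Both 1&3? no. Sum: 0
Gen 6: crossing 4x5. Both 1&3? no. Sum: 0
Gen 7: crossing 5x4. Both 1&3? no. Sum: 0
Gen 8: crossing 3x4. Both 1&3? no. Sum: 0
Gen 9: crossing 1x4. Both 1&3? no. Sum: 0

Answer: 0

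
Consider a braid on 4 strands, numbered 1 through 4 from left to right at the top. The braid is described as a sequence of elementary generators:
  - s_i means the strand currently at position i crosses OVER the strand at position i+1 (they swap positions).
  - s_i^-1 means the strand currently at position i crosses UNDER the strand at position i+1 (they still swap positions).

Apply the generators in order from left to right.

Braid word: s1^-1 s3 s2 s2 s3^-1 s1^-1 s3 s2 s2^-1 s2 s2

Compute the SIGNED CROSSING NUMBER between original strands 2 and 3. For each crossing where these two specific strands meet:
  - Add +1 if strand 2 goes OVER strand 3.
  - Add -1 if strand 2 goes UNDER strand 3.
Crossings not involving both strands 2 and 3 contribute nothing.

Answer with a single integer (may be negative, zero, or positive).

Answer: 0

Derivation:
Gen 1: crossing 1x2. Both 2&3? no. Sum: 0
Gen 2: crossing 3x4. Both 2&3? no. Sum: 0
Gen 3: crossing 1x4. Both 2&3? no. Sum: 0
Gen 4: crossing 4x1. Both 2&3? no. Sum: 0
Gen 5: crossing 4x3. Both 2&3? no. Sum: 0
Gen 6: crossing 2x1. Both 2&3? no. Sum: 0
Gen 7: crossing 3x4. Both 2&3? no. Sum: 0
Gen 8: crossing 2x4. Both 2&3? no. Sum: 0
Gen 9: crossing 4x2. Both 2&3? no. Sum: 0
Gen 10: crossing 2x4. Both 2&3? no. Sum: 0
Gen 11: crossing 4x2. Both 2&3? no. Sum: 0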